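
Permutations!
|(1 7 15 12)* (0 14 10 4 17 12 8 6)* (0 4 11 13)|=40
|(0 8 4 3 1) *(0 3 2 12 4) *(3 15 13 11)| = |(0 8)(1 15 13 11 3)(2 12 4)| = 30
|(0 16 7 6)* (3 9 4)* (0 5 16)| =|(3 9 4)(5 16 7 6)| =12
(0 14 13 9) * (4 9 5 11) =(0 14 13 5 11 4 9) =[14, 1, 2, 3, 9, 11, 6, 7, 8, 0, 10, 4, 12, 5, 13]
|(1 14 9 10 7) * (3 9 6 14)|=10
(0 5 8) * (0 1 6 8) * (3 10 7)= [5, 6, 2, 10, 4, 0, 8, 3, 1, 9, 7]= (0 5)(1 6 8)(3 10 7)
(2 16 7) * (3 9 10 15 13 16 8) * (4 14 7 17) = [0, 1, 8, 9, 14, 5, 6, 2, 3, 10, 15, 11, 12, 16, 7, 13, 17, 4] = (2 8 3 9 10 15 13 16 17 4 14 7)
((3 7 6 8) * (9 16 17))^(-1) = ((3 7 6 8)(9 16 17))^(-1) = (3 8 6 7)(9 17 16)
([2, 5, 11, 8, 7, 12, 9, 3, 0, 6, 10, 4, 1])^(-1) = (0 8 3 7 4 11 2)(1 12 5)(6 9)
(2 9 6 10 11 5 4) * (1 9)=(1 9 6 10 11 5 4 2)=[0, 9, 1, 3, 2, 4, 10, 7, 8, 6, 11, 5]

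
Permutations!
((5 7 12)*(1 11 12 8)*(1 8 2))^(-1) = (1 2 7 5 12 11)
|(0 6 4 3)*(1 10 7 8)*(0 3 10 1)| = 6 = |(0 6 4 10 7 8)|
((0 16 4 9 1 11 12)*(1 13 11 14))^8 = (0 16 4 9 13 11 12)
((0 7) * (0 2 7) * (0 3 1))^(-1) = (0 1 3)(2 7)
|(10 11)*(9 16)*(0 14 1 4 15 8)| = |(0 14 1 4 15 8)(9 16)(10 11)| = 6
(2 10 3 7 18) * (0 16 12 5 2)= (0 16 12 5 2 10 3 7 18)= [16, 1, 10, 7, 4, 2, 6, 18, 8, 9, 3, 11, 5, 13, 14, 15, 12, 17, 0]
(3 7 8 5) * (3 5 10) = (3 7 8 10) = [0, 1, 2, 7, 4, 5, 6, 8, 10, 9, 3]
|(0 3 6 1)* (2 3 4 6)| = |(0 4 6 1)(2 3)| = 4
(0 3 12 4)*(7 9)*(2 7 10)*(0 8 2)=[3, 1, 7, 12, 8, 5, 6, 9, 2, 10, 0, 11, 4]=(0 3 12 4 8 2 7 9 10)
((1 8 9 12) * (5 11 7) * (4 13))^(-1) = ((1 8 9 12)(4 13)(5 11 7))^(-1) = (1 12 9 8)(4 13)(5 7 11)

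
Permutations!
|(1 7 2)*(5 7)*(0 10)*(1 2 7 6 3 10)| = 6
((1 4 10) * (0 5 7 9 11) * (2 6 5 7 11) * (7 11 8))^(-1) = (0 11)(1 10 4)(2 9 7 8 5 6)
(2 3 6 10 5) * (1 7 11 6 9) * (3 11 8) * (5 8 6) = [0, 7, 11, 9, 4, 2, 10, 6, 3, 1, 8, 5] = (1 7 6 10 8 3 9)(2 11 5)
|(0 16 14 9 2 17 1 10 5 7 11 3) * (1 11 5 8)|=24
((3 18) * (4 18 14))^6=(3 4)(14 18)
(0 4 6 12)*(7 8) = (0 4 6 12)(7 8) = [4, 1, 2, 3, 6, 5, 12, 8, 7, 9, 10, 11, 0]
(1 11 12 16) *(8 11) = (1 8 11 12 16) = [0, 8, 2, 3, 4, 5, 6, 7, 11, 9, 10, 12, 16, 13, 14, 15, 1]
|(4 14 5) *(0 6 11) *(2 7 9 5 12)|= 21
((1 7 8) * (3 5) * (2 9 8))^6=((1 7 2 9 8)(3 5))^6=(1 7 2 9 8)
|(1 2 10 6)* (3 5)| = |(1 2 10 6)(3 5)| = 4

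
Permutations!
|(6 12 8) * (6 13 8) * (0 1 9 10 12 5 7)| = 8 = |(0 1 9 10 12 6 5 7)(8 13)|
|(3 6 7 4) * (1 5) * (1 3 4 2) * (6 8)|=7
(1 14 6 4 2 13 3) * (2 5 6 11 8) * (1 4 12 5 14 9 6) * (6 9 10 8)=(1 10 8 2 13 3 4 14 11 6 12 5)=[0, 10, 13, 4, 14, 1, 12, 7, 2, 9, 8, 6, 5, 3, 11]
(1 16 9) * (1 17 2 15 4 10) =[0, 16, 15, 3, 10, 5, 6, 7, 8, 17, 1, 11, 12, 13, 14, 4, 9, 2] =(1 16 9 17 2 15 4 10)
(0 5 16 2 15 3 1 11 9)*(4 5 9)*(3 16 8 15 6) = (0 9)(1 11 4 5 8 15 16 2 6 3) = [9, 11, 6, 1, 5, 8, 3, 7, 15, 0, 10, 4, 12, 13, 14, 16, 2]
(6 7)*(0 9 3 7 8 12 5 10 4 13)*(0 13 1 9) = (13)(1 9 3 7 6 8 12 5 10 4) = [0, 9, 2, 7, 1, 10, 8, 6, 12, 3, 4, 11, 5, 13]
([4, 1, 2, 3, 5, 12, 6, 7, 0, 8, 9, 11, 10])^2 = [5, 1, 2, 3, 12, 10, 6, 7, 4, 0, 8, 11, 9]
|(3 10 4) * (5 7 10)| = 5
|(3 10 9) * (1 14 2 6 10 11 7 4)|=10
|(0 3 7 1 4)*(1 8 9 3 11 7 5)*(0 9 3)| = 9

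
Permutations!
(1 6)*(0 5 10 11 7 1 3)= (0 5 10 11 7 1 6 3)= [5, 6, 2, 0, 4, 10, 3, 1, 8, 9, 11, 7]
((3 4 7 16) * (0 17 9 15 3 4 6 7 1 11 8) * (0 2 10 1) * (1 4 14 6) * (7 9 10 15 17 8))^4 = ((0 8 2 15 3 1 11 7 16 14 6 9 17 10 4))^4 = (0 3 16 17 8 1 14 10 2 11 6 4 15 7 9)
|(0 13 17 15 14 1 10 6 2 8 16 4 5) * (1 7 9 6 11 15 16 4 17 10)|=|(0 13 10 11 15 14 7 9 6 2 8 4 5)(16 17)|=26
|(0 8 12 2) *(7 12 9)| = 6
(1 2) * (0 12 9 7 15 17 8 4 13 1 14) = [12, 2, 14, 3, 13, 5, 6, 15, 4, 7, 10, 11, 9, 1, 0, 17, 16, 8] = (0 12 9 7 15 17 8 4 13 1 2 14)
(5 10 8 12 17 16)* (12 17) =[0, 1, 2, 3, 4, 10, 6, 7, 17, 9, 8, 11, 12, 13, 14, 15, 5, 16] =(5 10 8 17 16)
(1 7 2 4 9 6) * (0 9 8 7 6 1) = (0 9 1 6)(2 4 8 7) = [9, 6, 4, 3, 8, 5, 0, 2, 7, 1]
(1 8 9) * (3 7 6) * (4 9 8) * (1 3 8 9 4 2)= (1 2)(3 7 6 8 9)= [0, 2, 1, 7, 4, 5, 8, 6, 9, 3]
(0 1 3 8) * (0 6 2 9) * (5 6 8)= (0 1 3 5 6 2 9)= [1, 3, 9, 5, 4, 6, 2, 7, 8, 0]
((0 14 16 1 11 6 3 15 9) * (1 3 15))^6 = (0 6 3)(1 14 15)(9 11 16)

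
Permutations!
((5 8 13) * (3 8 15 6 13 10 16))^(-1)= (3 16 10 8)(5 13 6 15)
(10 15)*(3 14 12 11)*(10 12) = (3 14 10 15 12 11) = [0, 1, 2, 14, 4, 5, 6, 7, 8, 9, 15, 3, 11, 13, 10, 12]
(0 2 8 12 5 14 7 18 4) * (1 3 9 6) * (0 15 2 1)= (0 1 3 9 6)(2 8 12 5 14 7 18 4 15)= [1, 3, 8, 9, 15, 14, 0, 18, 12, 6, 10, 11, 5, 13, 7, 2, 16, 17, 4]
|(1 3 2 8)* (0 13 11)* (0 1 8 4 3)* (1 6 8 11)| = |(0 13 1)(2 4 3)(6 8 11)| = 3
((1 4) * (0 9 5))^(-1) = (0 5 9)(1 4)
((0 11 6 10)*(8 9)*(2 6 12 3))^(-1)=(0 10 6 2 3 12 11)(8 9)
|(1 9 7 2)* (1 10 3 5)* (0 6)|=14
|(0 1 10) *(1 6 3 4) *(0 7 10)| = 10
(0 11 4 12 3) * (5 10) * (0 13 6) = (0 11 4 12 3 13 6)(5 10) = [11, 1, 2, 13, 12, 10, 0, 7, 8, 9, 5, 4, 3, 6]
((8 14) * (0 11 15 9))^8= ((0 11 15 9)(8 14))^8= (15)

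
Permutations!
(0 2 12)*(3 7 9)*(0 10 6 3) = (0 2 12 10 6 3 7 9) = [2, 1, 12, 7, 4, 5, 3, 9, 8, 0, 6, 11, 10]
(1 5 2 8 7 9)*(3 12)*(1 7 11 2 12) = (1 5 12 3)(2 8 11)(7 9) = [0, 5, 8, 1, 4, 12, 6, 9, 11, 7, 10, 2, 3]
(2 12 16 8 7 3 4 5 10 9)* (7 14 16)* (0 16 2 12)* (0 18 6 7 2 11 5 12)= (0 16 8 14 11 5 10 9)(2 18 6 7 3 4 12)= [16, 1, 18, 4, 12, 10, 7, 3, 14, 0, 9, 5, 2, 13, 11, 15, 8, 17, 6]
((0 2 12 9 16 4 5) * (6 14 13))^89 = ((0 2 12 9 16 4 5)(6 14 13))^89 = (0 4 9 2 5 16 12)(6 13 14)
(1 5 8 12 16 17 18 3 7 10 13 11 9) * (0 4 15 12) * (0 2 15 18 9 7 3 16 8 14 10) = [4, 5, 15, 3, 18, 14, 6, 0, 2, 1, 13, 7, 8, 11, 10, 12, 17, 9, 16] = (0 4 18 16 17 9 1 5 14 10 13 11 7)(2 15 12 8)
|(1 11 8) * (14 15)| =|(1 11 8)(14 15)| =6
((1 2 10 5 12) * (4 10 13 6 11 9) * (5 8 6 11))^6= ((1 2 13 11 9 4 10 8 6 5 12))^6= (1 10 2 8 13 6 11 5 9 12 4)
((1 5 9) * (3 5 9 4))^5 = ((1 9)(3 5 4))^5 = (1 9)(3 4 5)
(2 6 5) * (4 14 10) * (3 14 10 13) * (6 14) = (2 14 13 3 6 5)(4 10) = [0, 1, 14, 6, 10, 2, 5, 7, 8, 9, 4, 11, 12, 3, 13]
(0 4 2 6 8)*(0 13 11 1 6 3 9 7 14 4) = [0, 6, 3, 9, 2, 5, 8, 14, 13, 7, 10, 1, 12, 11, 4] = (1 6 8 13 11)(2 3 9 7 14 4)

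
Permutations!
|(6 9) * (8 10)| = 2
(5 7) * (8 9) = [0, 1, 2, 3, 4, 7, 6, 5, 9, 8] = (5 7)(8 9)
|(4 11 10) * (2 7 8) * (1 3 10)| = |(1 3 10 4 11)(2 7 8)| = 15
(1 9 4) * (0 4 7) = (0 4 1 9 7) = [4, 9, 2, 3, 1, 5, 6, 0, 8, 7]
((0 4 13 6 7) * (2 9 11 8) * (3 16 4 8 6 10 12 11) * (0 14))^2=(0 2 3 4 10 11 7)(6 14 8 9 16 13 12)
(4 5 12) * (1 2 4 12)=(12)(1 2 4 5)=[0, 2, 4, 3, 5, 1, 6, 7, 8, 9, 10, 11, 12]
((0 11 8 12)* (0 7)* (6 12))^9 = ((0 11 8 6 12 7))^9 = (0 6)(7 8)(11 12)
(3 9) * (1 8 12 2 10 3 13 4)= (1 8 12 2 10 3 9 13 4)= [0, 8, 10, 9, 1, 5, 6, 7, 12, 13, 3, 11, 2, 4]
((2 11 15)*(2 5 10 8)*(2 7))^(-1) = ((2 11 15 5 10 8 7))^(-1) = (2 7 8 10 5 15 11)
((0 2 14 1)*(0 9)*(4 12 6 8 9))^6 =((0 2 14 1 4 12 6 8 9))^6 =(0 6 1)(2 8 4)(9 12 14)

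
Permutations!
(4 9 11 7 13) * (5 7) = (4 9 11 5 7 13) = [0, 1, 2, 3, 9, 7, 6, 13, 8, 11, 10, 5, 12, 4]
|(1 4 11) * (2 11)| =4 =|(1 4 2 11)|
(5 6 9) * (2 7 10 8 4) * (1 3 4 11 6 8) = [0, 3, 7, 4, 2, 8, 9, 10, 11, 5, 1, 6] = (1 3 4 2 7 10)(5 8 11 6 9)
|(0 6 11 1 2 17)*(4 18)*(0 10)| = |(0 6 11 1 2 17 10)(4 18)| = 14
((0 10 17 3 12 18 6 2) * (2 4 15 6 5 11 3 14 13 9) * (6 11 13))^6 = (0 15 13 14 12)(2 4 5 17 3)(6 18 10 11 9)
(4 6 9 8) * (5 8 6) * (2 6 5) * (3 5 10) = (2 6 9 10 3 5 8 4) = [0, 1, 6, 5, 2, 8, 9, 7, 4, 10, 3]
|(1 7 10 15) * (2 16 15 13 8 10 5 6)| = |(1 7 5 6 2 16 15)(8 10 13)| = 21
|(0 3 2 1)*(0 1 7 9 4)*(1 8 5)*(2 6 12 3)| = |(0 2 7 9 4)(1 8 5)(3 6 12)| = 15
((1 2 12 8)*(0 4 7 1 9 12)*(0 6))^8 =((0 4 7 1 2 6)(8 9 12))^8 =(0 7 2)(1 6 4)(8 12 9)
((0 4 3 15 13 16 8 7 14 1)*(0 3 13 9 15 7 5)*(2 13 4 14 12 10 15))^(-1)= (0 5 8 16 13 2 9 15 10 12 7 3 1 14)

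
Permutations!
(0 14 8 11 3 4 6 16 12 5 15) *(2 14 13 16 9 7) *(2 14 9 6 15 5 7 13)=[2, 1, 9, 4, 15, 5, 6, 14, 11, 13, 10, 3, 7, 16, 8, 0, 12]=(0 2 9 13 16 12 7 14 8 11 3 4 15)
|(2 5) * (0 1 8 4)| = |(0 1 8 4)(2 5)| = 4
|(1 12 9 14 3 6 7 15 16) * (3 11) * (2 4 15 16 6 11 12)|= |(1 2 4 15 6 7 16)(3 11)(9 14 12)|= 42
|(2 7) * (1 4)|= |(1 4)(2 7)|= 2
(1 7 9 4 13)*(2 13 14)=(1 7 9 4 14 2 13)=[0, 7, 13, 3, 14, 5, 6, 9, 8, 4, 10, 11, 12, 1, 2]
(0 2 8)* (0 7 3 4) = [2, 1, 8, 4, 0, 5, 6, 3, 7] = (0 2 8 7 3 4)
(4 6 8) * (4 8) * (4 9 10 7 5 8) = (4 6 9 10 7 5 8) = [0, 1, 2, 3, 6, 8, 9, 5, 4, 10, 7]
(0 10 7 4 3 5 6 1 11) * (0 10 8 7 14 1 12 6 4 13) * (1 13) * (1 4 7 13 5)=[8, 11, 2, 1, 3, 7, 12, 4, 13, 9, 14, 10, 6, 0, 5]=(0 8 13)(1 11 10 14 5 7 4 3)(6 12)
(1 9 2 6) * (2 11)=(1 9 11 2 6)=[0, 9, 6, 3, 4, 5, 1, 7, 8, 11, 10, 2]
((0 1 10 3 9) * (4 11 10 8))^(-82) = (0 3 11 8)(1 9 10 4) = ((0 1 8 4 11 10 3 9))^(-82)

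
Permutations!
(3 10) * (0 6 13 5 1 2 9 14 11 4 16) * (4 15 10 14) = (0 6 13 5 1 2 9 4 16)(3 14 11 15 10) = [6, 2, 9, 14, 16, 1, 13, 7, 8, 4, 3, 15, 12, 5, 11, 10, 0]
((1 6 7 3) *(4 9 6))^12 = ((1 4 9 6 7 3))^12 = (9)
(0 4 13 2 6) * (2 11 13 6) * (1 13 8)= (0 4 6)(1 13 11 8)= [4, 13, 2, 3, 6, 5, 0, 7, 1, 9, 10, 8, 12, 11]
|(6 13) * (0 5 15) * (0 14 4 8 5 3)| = |(0 3)(4 8 5 15 14)(6 13)| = 10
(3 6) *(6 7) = (3 7 6) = [0, 1, 2, 7, 4, 5, 3, 6]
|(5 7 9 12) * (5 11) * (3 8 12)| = 7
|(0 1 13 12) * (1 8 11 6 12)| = |(0 8 11 6 12)(1 13)| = 10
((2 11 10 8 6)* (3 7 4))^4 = ((2 11 10 8 6)(3 7 4))^4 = (2 6 8 10 11)(3 7 4)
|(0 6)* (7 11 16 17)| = 4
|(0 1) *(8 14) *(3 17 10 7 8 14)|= 10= |(0 1)(3 17 10 7 8)|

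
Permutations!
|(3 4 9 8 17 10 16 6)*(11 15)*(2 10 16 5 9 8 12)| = |(2 10 5 9 12)(3 4 8 17 16 6)(11 15)| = 30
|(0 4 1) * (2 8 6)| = |(0 4 1)(2 8 6)| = 3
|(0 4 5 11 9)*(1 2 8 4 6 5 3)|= 5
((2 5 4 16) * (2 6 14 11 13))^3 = (2 16 11 5 6 13 4 14)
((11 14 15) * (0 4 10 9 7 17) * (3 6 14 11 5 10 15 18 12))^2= ((0 4 15 5 10 9 7 17)(3 6 14 18 12))^2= (0 15 10 7)(3 14 12 6 18)(4 5 9 17)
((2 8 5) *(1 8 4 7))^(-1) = (1 7 4 2 5 8)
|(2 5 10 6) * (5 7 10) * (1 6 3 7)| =3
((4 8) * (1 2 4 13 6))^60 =(13)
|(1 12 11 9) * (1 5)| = 5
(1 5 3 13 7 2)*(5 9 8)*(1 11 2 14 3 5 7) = (1 9 8 7 14 3 13)(2 11) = [0, 9, 11, 13, 4, 5, 6, 14, 7, 8, 10, 2, 12, 1, 3]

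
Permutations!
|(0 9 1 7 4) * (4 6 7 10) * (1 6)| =7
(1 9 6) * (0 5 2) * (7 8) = [5, 9, 0, 3, 4, 2, 1, 8, 7, 6] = (0 5 2)(1 9 6)(7 8)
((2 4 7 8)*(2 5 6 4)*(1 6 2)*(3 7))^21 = ((1 6 4 3 7 8 5 2))^21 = (1 8 4 2 7 6 5 3)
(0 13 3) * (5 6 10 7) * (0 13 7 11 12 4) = (0 7 5 6 10 11 12 4)(3 13) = [7, 1, 2, 13, 0, 6, 10, 5, 8, 9, 11, 12, 4, 3]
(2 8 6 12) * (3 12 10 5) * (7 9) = [0, 1, 8, 12, 4, 3, 10, 9, 6, 7, 5, 11, 2] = (2 8 6 10 5 3 12)(7 9)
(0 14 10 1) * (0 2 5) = (0 14 10 1 2 5) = [14, 2, 5, 3, 4, 0, 6, 7, 8, 9, 1, 11, 12, 13, 10]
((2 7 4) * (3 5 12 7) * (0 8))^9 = ((0 8)(2 3 5 12 7 4))^9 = (0 8)(2 12)(3 7)(4 5)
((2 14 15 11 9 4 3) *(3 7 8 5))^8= (2 5 7 9 15)(3 8 4 11 14)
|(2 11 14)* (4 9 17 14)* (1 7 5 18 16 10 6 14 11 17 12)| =|(1 7 5 18 16 10 6 14 2 17 11 4 9 12)| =14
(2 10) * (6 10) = (2 6 10) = [0, 1, 6, 3, 4, 5, 10, 7, 8, 9, 2]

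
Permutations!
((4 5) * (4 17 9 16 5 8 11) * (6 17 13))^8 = (4 11 8)(5 6 9)(13 17 16) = ((4 8 11)(5 13 6 17 9 16))^8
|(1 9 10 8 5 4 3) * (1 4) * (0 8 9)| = |(0 8 5 1)(3 4)(9 10)| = 4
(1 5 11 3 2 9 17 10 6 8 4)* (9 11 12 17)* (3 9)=(1 5 12 17 10 6 8 4)(2 11 9 3)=[0, 5, 11, 2, 1, 12, 8, 7, 4, 3, 6, 9, 17, 13, 14, 15, 16, 10]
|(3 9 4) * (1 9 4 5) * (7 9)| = 4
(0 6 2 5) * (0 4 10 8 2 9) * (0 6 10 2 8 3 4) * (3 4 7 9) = (0 10 4 2 5)(3 7 9 6) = [10, 1, 5, 7, 2, 0, 3, 9, 8, 6, 4]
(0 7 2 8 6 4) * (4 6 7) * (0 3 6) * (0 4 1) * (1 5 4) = [5, 0, 8, 6, 3, 4, 1, 2, 7] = (0 5 4 3 6 1)(2 8 7)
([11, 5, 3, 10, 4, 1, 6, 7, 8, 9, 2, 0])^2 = [0, 1, 10, 2, 4, 5, 6, 7, 8, 9, 3, 11]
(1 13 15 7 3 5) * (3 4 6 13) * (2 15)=(1 3 5)(2 15 7 4 6 13)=[0, 3, 15, 5, 6, 1, 13, 4, 8, 9, 10, 11, 12, 2, 14, 7]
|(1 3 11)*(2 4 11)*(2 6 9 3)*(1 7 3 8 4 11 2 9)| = |(1 9 8 4 2 11 7 3 6)| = 9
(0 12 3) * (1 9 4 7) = [12, 9, 2, 0, 7, 5, 6, 1, 8, 4, 10, 11, 3] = (0 12 3)(1 9 4 7)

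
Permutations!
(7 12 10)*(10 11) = (7 12 11 10) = [0, 1, 2, 3, 4, 5, 6, 12, 8, 9, 7, 10, 11]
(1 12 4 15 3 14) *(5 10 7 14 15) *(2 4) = [0, 12, 4, 15, 5, 10, 6, 14, 8, 9, 7, 11, 2, 13, 1, 3] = (1 12 2 4 5 10 7 14)(3 15)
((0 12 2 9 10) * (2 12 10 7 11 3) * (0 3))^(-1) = (12)(0 11 7 9 2 3 10)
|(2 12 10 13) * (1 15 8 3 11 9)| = |(1 15 8 3 11 9)(2 12 10 13)| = 12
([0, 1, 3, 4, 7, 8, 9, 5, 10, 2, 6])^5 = [0, 1, 8, 10, 6, 2, 7, 9, 3, 5, 4]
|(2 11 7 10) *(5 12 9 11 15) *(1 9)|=|(1 9 11 7 10 2 15 5 12)|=9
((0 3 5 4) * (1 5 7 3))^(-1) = (0 4 5 1)(3 7)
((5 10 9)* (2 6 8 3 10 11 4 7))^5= ((2 6 8 3 10 9 5 11 4 7))^5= (2 9)(3 4)(5 6)(7 10)(8 11)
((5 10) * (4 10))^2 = (4 5 10)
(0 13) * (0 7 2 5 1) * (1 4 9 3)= (0 13 7 2 5 4 9 3 1)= [13, 0, 5, 1, 9, 4, 6, 2, 8, 3, 10, 11, 12, 7]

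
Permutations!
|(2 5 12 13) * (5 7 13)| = 6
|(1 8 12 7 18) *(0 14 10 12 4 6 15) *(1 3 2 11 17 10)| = |(0 14 1 8 4 6 15)(2 11 17 10 12 7 18 3)| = 56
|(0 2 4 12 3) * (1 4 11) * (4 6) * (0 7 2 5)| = 8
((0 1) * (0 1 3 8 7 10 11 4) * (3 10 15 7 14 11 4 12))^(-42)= (15)(3 11 8 12 14)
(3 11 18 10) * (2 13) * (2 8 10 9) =(2 13 8 10 3 11 18 9) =[0, 1, 13, 11, 4, 5, 6, 7, 10, 2, 3, 18, 12, 8, 14, 15, 16, 17, 9]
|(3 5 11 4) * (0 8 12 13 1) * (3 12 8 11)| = 6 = |(0 11 4 12 13 1)(3 5)|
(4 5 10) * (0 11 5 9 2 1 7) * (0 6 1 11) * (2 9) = (1 7 6)(2 11 5 10 4) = [0, 7, 11, 3, 2, 10, 1, 6, 8, 9, 4, 5]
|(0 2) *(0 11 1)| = 4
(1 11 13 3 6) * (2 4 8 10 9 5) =[0, 11, 4, 6, 8, 2, 1, 7, 10, 5, 9, 13, 12, 3] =(1 11 13 3 6)(2 4 8 10 9 5)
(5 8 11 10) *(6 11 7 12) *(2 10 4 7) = (2 10 5 8)(4 7 12 6 11) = [0, 1, 10, 3, 7, 8, 11, 12, 2, 9, 5, 4, 6]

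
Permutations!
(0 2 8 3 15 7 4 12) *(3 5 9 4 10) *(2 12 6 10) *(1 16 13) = (0 12)(1 16 13)(2 8 5 9 4 6 10 3 15 7) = [12, 16, 8, 15, 6, 9, 10, 2, 5, 4, 3, 11, 0, 1, 14, 7, 13]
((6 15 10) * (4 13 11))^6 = (15)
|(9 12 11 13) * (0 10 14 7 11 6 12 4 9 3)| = |(0 10 14 7 11 13 3)(4 9)(6 12)| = 14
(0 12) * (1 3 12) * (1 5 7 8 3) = (0 5 7 8 3 12) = [5, 1, 2, 12, 4, 7, 6, 8, 3, 9, 10, 11, 0]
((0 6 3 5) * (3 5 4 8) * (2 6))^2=(0 6)(2 5)(3 8 4)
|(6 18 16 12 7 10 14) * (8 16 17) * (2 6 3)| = |(2 6 18 17 8 16 12 7 10 14 3)| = 11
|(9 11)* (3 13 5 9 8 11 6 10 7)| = 14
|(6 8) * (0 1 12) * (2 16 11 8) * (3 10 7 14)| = |(0 1 12)(2 16 11 8 6)(3 10 7 14)| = 60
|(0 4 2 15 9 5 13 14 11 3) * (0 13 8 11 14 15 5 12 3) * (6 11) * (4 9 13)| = |(0 9 12 3 4 2 5 8 6 11)(13 15)| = 10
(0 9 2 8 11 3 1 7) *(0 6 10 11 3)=[9, 7, 8, 1, 4, 5, 10, 6, 3, 2, 11, 0]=(0 9 2 8 3 1 7 6 10 11)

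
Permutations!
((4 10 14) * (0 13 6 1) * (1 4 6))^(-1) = (0 1 13)(4 6 14 10)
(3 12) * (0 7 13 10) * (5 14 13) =(0 7 5 14 13 10)(3 12) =[7, 1, 2, 12, 4, 14, 6, 5, 8, 9, 0, 11, 3, 10, 13]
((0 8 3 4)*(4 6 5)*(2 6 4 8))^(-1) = (0 4 3 8 5 6 2)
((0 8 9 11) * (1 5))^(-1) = (0 11 9 8)(1 5)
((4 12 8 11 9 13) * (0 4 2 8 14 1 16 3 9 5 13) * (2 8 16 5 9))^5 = (0 5)(1 9)(2 3 16)(4 13)(8 12)(11 14)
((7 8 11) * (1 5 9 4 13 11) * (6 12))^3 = ((1 5 9 4 13 11 7 8)(6 12))^3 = (1 4 7 5 13 8 9 11)(6 12)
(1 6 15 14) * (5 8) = (1 6 15 14)(5 8) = [0, 6, 2, 3, 4, 8, 15, 7, 5, 9, 10, 11, 12, 13, 1, 14]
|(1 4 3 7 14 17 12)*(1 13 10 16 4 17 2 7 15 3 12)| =30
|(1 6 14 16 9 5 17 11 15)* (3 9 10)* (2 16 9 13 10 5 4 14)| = |(1 6 2 16 5 17 11 15)(3 13 10)(4 14 9)| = 24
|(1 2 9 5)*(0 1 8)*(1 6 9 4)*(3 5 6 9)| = 6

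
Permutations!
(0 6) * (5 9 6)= (0 5 9 6)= [5, 1, 2, 3, 4, 9, 0, 7, 8, 6]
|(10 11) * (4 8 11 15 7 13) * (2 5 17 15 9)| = 11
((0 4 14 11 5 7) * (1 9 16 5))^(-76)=(0 9 4 16 14 5 11 7 1)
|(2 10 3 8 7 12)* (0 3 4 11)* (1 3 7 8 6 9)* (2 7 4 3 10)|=|(0 4 11)(1 10 3 6 9)(7 12)|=30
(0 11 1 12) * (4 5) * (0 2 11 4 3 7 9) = (0 4 5 3 7 9)(1 12 2 11) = [4, 12, 11, 7, 5, 3, 6, 9, 8, 0, 10, 1, 2]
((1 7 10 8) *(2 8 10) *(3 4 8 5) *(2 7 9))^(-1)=((10)(1 9 2 5 3 4 8))^(-1)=(10)(1 8 4 3 5 2 9)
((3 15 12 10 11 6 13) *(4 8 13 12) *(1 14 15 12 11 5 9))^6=(1 3 14 12 15 10 4 5 8 9 13)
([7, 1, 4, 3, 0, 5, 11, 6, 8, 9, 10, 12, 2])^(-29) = (0 4 2 12 11 6 7)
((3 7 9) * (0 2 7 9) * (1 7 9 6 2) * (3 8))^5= ((0 1 7)(2 9 8 3 6))^5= (9)(0 7 1)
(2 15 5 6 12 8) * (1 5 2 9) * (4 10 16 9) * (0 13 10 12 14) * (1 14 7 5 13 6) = [6, 13, 15, 3, 12, 1, 7, 5, 4, 14, 16, 11, 8, 10, 0, 2, 9] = (0 6 7 5 1 13 10 16 9 14)(2 15)(4 12 8)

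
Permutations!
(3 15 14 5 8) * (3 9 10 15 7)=(3 7)(5 8 9 10 15 14)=[0, 1, 2, 7, 4, 8, 6, 3, 9, 10, 15, 11, 12, 13, 5, 14]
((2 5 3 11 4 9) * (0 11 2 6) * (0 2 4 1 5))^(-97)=((0 11 1 5 3 4 9 6 2))^(-97)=(0 1 3 9 2 11 5 4 6)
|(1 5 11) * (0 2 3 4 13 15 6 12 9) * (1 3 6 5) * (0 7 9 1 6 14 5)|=18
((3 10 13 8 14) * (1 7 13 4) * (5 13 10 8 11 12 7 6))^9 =(14) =((1 6 5 13 11 12 7 10 4)(3 8 14))^9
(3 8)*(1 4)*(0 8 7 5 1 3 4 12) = (0 8 4 3 7 5 1 12) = [8, 12, 2, 7, 3, 1, 6, 5, 4, 9, 10, 11, 0]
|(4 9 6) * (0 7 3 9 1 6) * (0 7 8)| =6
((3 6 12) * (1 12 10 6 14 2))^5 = (14)(6 10)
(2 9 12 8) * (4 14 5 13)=[0, 1, 9, 3, 14, 13, 6, 7, 2, 12, 10, 11, 8, 4, 5]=(2 9 12 8)(4 14 5 13)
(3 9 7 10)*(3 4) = [0, 1, 2, 9, 3, 5, 6, 10, 8, 7, 4] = (3 9 7 10 4)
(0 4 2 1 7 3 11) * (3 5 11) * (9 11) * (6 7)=(0 4 2 1 6 7 5 9 11)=[4, 6, 1, 3, 2, 9, 7, 5, 8, 11, 10, 0]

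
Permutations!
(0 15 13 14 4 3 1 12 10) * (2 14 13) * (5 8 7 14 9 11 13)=[15, 12, 9, 1, 3, 8, 6, 14, 7, 11, 0, 13, 10, 5, 4, 2]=(0 15 2 9 11 13 5 8 7 14 4 3 1 12 10)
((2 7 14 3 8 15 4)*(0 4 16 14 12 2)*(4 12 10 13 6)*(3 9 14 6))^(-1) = ((0 12 2 7 10 13 3 8 15 16 6 4)(9 14))^(-1) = (0 4 6 16 15 8 3 13 10 7 2 12)(9 14)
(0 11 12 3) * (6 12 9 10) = [11, 1, 2, 0, 4, 5, 12, 7, 8, 10, 6, 9, 3] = (0 11 9 10 6 12 3)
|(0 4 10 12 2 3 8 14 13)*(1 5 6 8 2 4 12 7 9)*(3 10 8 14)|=14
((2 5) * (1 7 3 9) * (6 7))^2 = (1 7 9 6 3)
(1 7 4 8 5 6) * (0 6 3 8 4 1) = (0 6)(1 7)(3 8 5) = [6, 7, 2, 8, 4, 3, 0, 1, 5]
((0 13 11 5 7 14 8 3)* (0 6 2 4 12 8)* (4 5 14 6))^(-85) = (0 14 11 13)(2 6 7 5)(3 8 12 4)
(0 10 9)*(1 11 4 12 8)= (0 10 9)(1 11 4 12 8)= [10, 11, 2, 3, 12, 5, 6, 7, 1, 0, 9, 4, 8]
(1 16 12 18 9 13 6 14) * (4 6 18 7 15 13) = [0, 16, 2, 3, 6, 5, 14, 15, 8, 4, 10, 11, 7, 18, 1, 13, 12, 17, 9] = (1 16 12 7 15 13 18 9 4 6 14)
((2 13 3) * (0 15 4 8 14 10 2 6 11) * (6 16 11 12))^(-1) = (0 11 16 3 13 2 10 14 8 4 15)(6 12)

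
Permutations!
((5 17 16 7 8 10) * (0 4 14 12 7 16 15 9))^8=((0 4 14 12 7 8 10 5 17 15 9))^8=(0 17 8 14 9 5 7 4 15 10 12)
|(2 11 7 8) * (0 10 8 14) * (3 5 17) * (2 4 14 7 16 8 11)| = |(0 10 11 16 8 4 14)(3 5 17)| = 21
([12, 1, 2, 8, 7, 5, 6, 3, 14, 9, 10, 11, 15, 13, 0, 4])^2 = [15, 1, 2, 14, 3, 5, 6, 8, 0, 9, 10, 11, 4, 13, 12, 7]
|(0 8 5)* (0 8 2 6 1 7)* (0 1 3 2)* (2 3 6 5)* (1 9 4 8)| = 7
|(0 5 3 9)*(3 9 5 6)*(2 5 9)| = |(0 6 3 9)(2 5)| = 4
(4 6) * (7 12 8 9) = (4 6)(7 12 8 9) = [0, 1, 2, 3, 6, 5, 4, 12, 9, 7, 10, 11, 8]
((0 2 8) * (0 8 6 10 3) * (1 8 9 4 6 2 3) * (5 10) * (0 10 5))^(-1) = ((0 3 10 1 8 9 4 6))^(-1) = (0 6 4 9 8 1 10 3)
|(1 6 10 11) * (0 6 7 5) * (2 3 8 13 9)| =|(0 6 10 11 1 7 5)(2 3 8 13 9)| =35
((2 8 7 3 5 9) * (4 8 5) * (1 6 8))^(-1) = ((1 6 8 7 3 4)(2 5 9))^(-1) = (1 4 3 7 8 6)(2 9 5)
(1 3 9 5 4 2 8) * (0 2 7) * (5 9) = (9)(0 2 8 1 3 5 4 7) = [2, 3, 8, 5, 7, 4, 6, 0, 1, 9]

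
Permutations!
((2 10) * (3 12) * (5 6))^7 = ((2 10)(3 12)(5 6))^7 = (2 10)(3 12)(5 6)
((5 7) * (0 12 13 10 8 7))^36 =((0 12 13 10 8 7 5))^36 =(0 12 13 10 8 7 5)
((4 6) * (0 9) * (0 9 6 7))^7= ((9)(0 6 4 7))^7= (9)(0 7 4 6)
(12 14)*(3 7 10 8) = [0, 1, 2, 7, 4, 5, 6, 10, 3, 9, 8, 11, 14, 13, 12] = (3 7 10 8)(12 14)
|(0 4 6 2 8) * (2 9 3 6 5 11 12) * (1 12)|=24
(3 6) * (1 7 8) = [0, 7, 2, 6, 4, 5, 3, 8, 1] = (1 7 8)(3 6)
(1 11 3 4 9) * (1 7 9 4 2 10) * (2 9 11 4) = (1 4 2 10)(3 9 7 11) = [0, 4, 10, 9, 2, 5, 6, 11, 8, 7, 1, 3]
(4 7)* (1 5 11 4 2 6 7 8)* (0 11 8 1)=(0 11 4 1 5 8)(2 6 7)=[11, 5, 6, 3, 1, 8, 7, 2, 0, 9, 10, 4]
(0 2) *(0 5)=(0 2 5)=[2, 1, 5, 3, 4, 0]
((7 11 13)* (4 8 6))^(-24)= ((4 8 6)(7 11 13))^(-24)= (13)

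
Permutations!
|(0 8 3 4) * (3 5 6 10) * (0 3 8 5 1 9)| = |(0 5 6 10 8 1 9)(3 4)| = 14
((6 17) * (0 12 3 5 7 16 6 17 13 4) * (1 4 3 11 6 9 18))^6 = ((0 12 11 6 13 3 5 7 16 9 18 1 4))^6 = (0 5 4 3 1 13 18 6 9 11 16 12 7)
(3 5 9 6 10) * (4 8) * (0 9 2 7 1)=(0 9 6 10 3 5 2 7 1)(4 8)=[9, 0, 7, 5, 8, 2, 10, 1, 4, 6, 3]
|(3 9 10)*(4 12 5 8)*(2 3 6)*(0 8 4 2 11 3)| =15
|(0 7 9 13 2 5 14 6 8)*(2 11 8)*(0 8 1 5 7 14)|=|(0 14 6 2 7 9 13 11 1 5)|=10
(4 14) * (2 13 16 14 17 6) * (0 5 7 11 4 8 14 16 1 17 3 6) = (0 5 7 11 4 3 6 2 13 1 17)(8 14) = [5, 17, 13, 6, 3, 7, 2, 11, 14, 9, 10, 4, 12, 1, 8, 15, 16, 0]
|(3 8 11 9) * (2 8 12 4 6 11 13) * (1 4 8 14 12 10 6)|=10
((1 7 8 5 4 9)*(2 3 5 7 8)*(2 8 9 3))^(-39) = ((1 9)(3 5 4)(7 8))^(-39) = (1 9)(7 8)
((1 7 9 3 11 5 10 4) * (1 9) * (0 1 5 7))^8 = (3 11 7 5 10 4 9)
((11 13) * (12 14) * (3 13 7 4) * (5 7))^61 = ((3 13 11 5 7 4)(12 14))^61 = (3 13 11 5 7 4)(12 14)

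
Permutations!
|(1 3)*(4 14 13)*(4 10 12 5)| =6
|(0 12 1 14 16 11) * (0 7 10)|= 8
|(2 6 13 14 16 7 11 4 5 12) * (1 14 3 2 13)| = |(1 14 16 7 11 4 5 12 13 3 2 6)| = 12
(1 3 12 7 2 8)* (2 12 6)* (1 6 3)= (2 8 6)(7 12)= [0, 1, 8, 3, 4, 5, 2, 12, 6, 9, 10, 11, 7]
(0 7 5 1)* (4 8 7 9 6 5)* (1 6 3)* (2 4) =[9, 0, 4, 1, 8, 6, 5, 2, 7, 3] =(0 9 3 1)(2 4 8 7)(5 6)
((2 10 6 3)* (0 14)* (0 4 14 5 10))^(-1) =((0 5 10 6 3 2)(4 14))^(-1) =(0 2 3 6 10 5)(4 14)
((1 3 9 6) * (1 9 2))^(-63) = (6 9)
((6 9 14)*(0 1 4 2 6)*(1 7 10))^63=(14)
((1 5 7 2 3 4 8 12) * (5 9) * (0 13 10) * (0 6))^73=(0 13 10 6)(1 9 5 7 2 3 4 8 12)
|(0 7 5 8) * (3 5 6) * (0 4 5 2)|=15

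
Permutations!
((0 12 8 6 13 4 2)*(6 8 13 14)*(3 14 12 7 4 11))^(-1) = (0 2 4 7)(3 11 13 12 6 14)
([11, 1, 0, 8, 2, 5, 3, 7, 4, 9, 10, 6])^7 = [0, 1, 2, 3, 4, 5, 6, 7, 8, 9, 10, 11]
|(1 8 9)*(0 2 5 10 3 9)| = 8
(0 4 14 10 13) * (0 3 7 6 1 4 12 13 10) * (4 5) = (0 12 13 3 7 6 1 5 4 14) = [12, 5, 2, 7, 14, 4, 1, 6, 8, 9, 10, 11, 13, 3, 0]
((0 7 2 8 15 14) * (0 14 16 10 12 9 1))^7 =((0 7 2 8 15 16 10 12 9 1))^7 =(0 12 15 7 9 16 2 1 10 8)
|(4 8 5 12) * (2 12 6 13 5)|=|(2 12 4 8)(5 6 13)|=12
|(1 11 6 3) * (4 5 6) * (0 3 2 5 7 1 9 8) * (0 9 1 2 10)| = 10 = |(0 3 1 11 4 7 2 5 6 10)(8 9)|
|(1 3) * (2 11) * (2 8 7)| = 4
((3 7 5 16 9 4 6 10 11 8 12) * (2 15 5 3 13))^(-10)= ((2 15 5 16 9 4 6 10 11 8 12 13)(3 7))^(-10)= (2 5 9 6 11 12)(4 10 8 13 15 16)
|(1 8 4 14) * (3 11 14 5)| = |(1 8 4 5 3 11 14)| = 7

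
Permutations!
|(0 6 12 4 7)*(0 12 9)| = 3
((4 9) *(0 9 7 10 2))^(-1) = ((0 9 4 7 10 2))^(-1) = (0 2 10 7 4 9)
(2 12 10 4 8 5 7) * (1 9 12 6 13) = (1 9 12 10 4 8 5 7 2 6 13) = [0, 9, 6, 3, 8, 7, 13, 2, 5, 12, 4, 11, 10, 1]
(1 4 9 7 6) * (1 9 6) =(1 4 6 9 7) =[0, 4, 2, 3, 6, 5, 9, 1, 8, 7]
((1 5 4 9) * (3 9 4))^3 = (1 9 3 5)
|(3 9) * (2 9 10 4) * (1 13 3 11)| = |(1 13 3 10 4 2 9 11)| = 8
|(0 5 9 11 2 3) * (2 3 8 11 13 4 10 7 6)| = 12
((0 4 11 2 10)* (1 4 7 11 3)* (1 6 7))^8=(0 10 2 11 7 6 3 4 1)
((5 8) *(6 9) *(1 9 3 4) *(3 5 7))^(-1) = ((1 9 6 5 8 7 3 4))^(-1) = (1 4 3 7 8 5 6 9)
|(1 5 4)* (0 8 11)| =3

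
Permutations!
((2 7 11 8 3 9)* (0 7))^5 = ((0 7 11 8 3 9 2))^5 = (0 9 8 7 2 3 11)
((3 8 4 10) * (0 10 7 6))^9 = ((0 10 3 8 4 7 6))^9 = (0 3 4 6 10 8 7)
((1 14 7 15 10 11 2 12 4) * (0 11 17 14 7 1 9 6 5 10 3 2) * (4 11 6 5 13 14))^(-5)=(17)(0 15 6 3 13 2 14 12 1 11 7)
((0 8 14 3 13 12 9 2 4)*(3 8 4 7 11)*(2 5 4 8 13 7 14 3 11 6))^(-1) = ((0 8 3 7 6 2 14 13 12 9 5 4))^(-1) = (0 4 5 9 12 13 14 2 6 7 3 8)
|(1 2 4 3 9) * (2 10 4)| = |(1 10 4 3 9)| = 5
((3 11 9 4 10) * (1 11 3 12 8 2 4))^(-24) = (2 4 10 12 8)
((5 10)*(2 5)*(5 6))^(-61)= (2 10 5 6)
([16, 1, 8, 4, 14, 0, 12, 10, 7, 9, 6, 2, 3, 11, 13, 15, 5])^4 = [16, 1, 6, 11, 2, 0, 14, 3, 12, 9, 4, 10, 13, 7, 8, 15, 5]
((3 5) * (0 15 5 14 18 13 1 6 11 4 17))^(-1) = (0 17 4 11 6 1 13 18 14 3 5 15)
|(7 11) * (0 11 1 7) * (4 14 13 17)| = 4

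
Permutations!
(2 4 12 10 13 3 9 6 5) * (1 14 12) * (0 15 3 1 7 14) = (0 15 3 9 6 5 2 4 7 14 12 10 13 1) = [15, 0, 4, 9, 7, 2, 5, 14, 8, 6, 13, 11, 10, 1, 12, 3]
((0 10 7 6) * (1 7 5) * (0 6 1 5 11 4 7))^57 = ((0 10 11 4 7 1))^57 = (0 4)(1 11)(7 10)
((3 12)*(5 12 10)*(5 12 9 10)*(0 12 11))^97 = (0 11 10 9 5 3 12)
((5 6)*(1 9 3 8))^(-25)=((1 9 3 8)(5 6))^(-25)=(1 8 3 9)(5 6)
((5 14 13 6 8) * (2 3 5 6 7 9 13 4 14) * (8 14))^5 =((2 3 5)(4 8 6 14)(7 9 13))^5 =(2 5 3)(4 8 6 14)(7 13 9)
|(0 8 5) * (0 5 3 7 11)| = 5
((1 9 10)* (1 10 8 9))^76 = (10)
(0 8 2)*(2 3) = (0 8 3 2) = [8, 1, 0, 2, 4, 5, 6, 7, 3]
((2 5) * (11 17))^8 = (17)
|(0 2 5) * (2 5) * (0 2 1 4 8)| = 6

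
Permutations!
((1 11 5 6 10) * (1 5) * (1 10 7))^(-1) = ((1 11 10 5 6 7))^(-1) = (1 7 6 5 10 11)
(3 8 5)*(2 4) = (2 4)(3 8 5) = [0, 1, 4, 8, 2, 3, 6, 7, 5]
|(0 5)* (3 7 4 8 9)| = 10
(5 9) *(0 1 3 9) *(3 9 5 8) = (0 1 9 8 3 5) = [1, 9, 2, 5, 4, 0, 6, 7, 3, 8]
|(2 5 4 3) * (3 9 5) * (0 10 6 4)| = |(0 10 6 4 9 5)(2 3)| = 6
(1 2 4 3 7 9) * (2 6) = [0, 6, 4, 7, 3, 5, 2, 9, 8, 1] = (1 6 2 4 3 7 9)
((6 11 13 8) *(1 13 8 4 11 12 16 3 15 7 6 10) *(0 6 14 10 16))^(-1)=(0 12 6)(1 10 14 7 15 3 16 8 11 4 13)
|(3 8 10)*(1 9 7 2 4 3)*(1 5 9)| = |(2 4 3 8 10 5 9 7)| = 8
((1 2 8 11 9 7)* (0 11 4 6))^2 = ((0 11 9 7 1 2 8 4 6))^2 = (0 9 1 8 6 11 7 2 4)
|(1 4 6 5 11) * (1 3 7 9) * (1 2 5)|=|(1 4 6)(2 5 11 3 7 9)|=6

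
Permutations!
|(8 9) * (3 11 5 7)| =4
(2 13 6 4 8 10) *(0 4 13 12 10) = (0 4 8)(2 12 10)(6 13) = [4, 1, 12, 3, 8, 5, 13, 7, 0, 9, 2, 11, 10, 6]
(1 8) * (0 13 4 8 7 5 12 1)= (0 13 4 8)(1 7 5 12)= [13, 7, 2, 3, 8, 12, 6, 5, 0, 9, 10, 11, 1, 4]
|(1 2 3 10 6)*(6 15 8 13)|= 8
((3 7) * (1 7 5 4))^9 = ((1 7 3 5 4))^9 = (1 4 5 3 7)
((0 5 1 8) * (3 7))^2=(0 1)(5 8)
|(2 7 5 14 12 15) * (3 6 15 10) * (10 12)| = 8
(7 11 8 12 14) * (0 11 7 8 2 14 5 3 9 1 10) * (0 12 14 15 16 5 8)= (0 11 2 15 16 5 3 9 1 10 12 8 14)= [11, 10, 15, 9, 4, 3, 6, 7, 14, 1, 12, 2, 8, 13, 0, 16, 5]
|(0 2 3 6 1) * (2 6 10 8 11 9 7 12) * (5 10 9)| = |(0 6 1)(2 3 9 7 12)(5 10 8 11)| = 60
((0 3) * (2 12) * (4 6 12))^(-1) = (0 3)(2 12 6 4)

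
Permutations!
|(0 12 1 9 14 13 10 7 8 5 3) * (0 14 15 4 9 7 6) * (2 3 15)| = |(0 12 1 7 8 5 15 4 9 2 3 14 13 10 6)| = 15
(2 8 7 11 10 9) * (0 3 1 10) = (0 3 1 10 9 2 8 7 11) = [3, 10, 8, 1, 4, 5, 6, 11, 7, 2, 9, 0]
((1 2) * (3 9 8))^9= (9)(1 2)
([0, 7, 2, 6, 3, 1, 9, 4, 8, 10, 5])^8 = (10)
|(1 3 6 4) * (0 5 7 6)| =7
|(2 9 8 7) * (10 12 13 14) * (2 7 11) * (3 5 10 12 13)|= |(2 9 8 11)(3 5 10 13 14 12)|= 12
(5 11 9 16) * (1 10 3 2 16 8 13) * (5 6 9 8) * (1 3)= [0, 10, 16, 2, 4, 11, 9, 7, 13, 5, 1, 8, 12, 3, 14, 15, 6]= (1 10)(2 16 6 9 5 11 8 13 3)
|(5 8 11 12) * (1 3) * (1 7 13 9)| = |(1 3 7 13 9)(5 8 11 12)| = 20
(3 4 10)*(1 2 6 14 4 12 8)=(1 2 6 14 4 10 3 12 8)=[0, 2, 6, 12, 10, 5, 14, 7, 1, 9, 3, 11, 8, 13, 4]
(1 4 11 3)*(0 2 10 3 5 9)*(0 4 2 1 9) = (0 1 2 10 3 9 4 11 5) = [1, 2, 10, 9, 11, 0, 6, 7, 8, 4, 3, 5]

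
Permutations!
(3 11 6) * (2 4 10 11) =[0, 1, 4, 2, 10, 5, 3, 7, 8, 9, 11, 6] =(2 4 10 11 6 3)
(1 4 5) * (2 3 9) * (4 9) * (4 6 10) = [0, 9, 3, 6, 5, 1, 10, 7, 8, 2, 4] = (1 9 2 3 6 10 4 5)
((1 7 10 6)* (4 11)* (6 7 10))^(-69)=(1 6 7 10)(4 11)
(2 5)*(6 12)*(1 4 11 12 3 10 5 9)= (1 4 11 12 6 3 10 5 2 9)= [0, 4, 9, 10, 11, 2, 3, 7, 8, 1, 5, 12, 6]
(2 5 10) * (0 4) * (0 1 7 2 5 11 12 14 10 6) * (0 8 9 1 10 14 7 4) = (14)(1 4 10 5 6 8 9)(2 11 12 7) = [0, 4, 11, 3, 10, 6, 8, 2, 9, 1, 5, 12, 7, 13, 14]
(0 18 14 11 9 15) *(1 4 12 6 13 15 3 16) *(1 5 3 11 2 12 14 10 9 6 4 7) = (0 18 10 9 11 6 13 15)(1 7)(2 12 4 14)(3 16 5) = [18, 7, 12, 16, 14, 3, 13, 1, 8, 11, 9, 6, 4, 15, 2, 0, 5, 17, 10]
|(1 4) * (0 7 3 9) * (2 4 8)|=|(0 7 3 9)(1 8 2 4)|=4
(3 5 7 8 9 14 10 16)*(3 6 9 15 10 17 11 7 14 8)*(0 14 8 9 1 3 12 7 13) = (0 14 17 11 13)(1 3 5 8 15 10 16 6)(7 12) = [14, 3, 2, 5, 4, 8, 1, 12, 15, 9, 16, 13, 7, 0, 17, 10, 6, 11]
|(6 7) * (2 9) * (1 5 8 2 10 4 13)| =8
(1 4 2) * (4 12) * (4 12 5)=(12)(1 5 4 2)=[0, 5, 1, 3, 2, 4, 6, 7, 8, 9, 10, 11, 12]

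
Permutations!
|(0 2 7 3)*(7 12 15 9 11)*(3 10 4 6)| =|(0 2 12 15 9 11 7 10 4 6 3)| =11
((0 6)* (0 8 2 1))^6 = (0 6 8 2 1)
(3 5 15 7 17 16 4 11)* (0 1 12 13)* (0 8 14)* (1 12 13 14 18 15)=(0 12 14)(1 13 8 18 15 7 17 16 4 11 3 5)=[12, 13, 2, 5, 11, 1, 6, 17, 18, 9, 10, 3, 14, 8, 0, 7, 4, 16, 15]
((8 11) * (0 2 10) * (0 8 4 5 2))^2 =((2 10 8 11 4 5))^2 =(2 8 4)(5 10 11)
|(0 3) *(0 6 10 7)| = 5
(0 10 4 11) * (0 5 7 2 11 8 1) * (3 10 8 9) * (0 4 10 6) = (0 8 1 4 9 3 6)(2 11 5 7) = [8, 4, 11, 6, 9, 7, 0, 2, 1, 3, 10, 5]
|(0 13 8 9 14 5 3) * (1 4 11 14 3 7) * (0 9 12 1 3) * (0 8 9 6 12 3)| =|(0 13 9 8 3 6 12 1 4 11 14 5 7)| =13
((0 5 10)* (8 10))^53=((0 5 8 10))^53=(0 5 8 10)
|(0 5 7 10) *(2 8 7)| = 6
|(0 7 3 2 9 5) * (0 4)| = 7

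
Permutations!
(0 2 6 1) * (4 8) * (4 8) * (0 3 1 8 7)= (0 2 6 8 7)(1 3)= [2, 3, 6, 1, 4, 5, 8, 0, 7]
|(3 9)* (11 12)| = 2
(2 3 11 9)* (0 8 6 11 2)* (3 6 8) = (0 3 2 6 11 9) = [3, 1, 6, 2, 4, 5, 11, 7, 8, 0, 10, 9]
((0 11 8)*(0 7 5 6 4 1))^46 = ((0 11 8 7 5 6 4 1))^46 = (0 4 5 8)(1 6 7 11)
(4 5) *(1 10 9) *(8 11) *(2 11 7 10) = [0, 2, 11, 3, 5, 4, 6, 10, 7, 1, 9, 8] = (1 2 11 8 7 10 9)(4 5)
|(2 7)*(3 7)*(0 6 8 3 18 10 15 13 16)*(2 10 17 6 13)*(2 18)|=|(0 13 16)(3 7 10 15 18 17 6 8)|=24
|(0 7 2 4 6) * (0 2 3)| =|(0 7 3)(2 4 6)| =3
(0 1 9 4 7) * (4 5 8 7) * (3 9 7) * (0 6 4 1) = (1 7 6 4)(3 9 5 8) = [0, 7, 2, 9, 1, 8, 4, 6, 3, 5]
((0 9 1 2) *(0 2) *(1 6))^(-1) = ((0 9 6 1))^(-1) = (0 1 6 9)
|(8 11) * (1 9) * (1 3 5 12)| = |(1 9 3 5 12)(8 11)| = 10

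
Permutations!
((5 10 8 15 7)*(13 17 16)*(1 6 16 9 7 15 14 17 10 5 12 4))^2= (1 16 10 14 9 12)(4 6 13 8 17 7)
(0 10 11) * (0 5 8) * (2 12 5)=[10, 1, 12, 3, 4, 8, 6, 7, 0, 9, 11, 2, 5]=(0 10 11 2 12 5 8)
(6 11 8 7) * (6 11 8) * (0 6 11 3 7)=[6, 1, 2, 7, 4, 5, 8, 3, 0, 9, 10, 11]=(11)(0 6 8)(3 7)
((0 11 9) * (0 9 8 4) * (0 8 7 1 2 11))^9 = ((1 2 11 7)(4 8))^9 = (1 2 11 7)(4 8)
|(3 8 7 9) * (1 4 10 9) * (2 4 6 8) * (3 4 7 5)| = |(1 6 8 5 3 2 7)(4 10 9)| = 21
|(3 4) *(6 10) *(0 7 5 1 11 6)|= 14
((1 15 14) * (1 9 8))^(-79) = (1 15 14 9 8)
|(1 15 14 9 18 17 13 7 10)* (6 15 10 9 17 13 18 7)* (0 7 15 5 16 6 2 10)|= 33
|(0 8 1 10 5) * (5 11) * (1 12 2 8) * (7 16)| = |(0 1 10 11 5)(2 8 12)(7 16)| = 30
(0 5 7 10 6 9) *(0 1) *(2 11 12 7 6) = (0 5 6 9 1)(2 11 12 7 10) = [5, 0, 11, 3, 4, 6, 9, 10, 8, 1, 2, 12, 7]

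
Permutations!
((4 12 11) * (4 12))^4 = (12) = ((11 12))^4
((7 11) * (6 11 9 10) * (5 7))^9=((5 7 9 10 6 11))^9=(5 10)(6 7)(9 11)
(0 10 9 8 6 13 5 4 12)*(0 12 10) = [0, 1, 2, 3, 10, 4, 13, 7, 6, 8, 9, 11, 12, 5] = (4 10 9 8 6 13 5)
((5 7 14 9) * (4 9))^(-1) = (4 14 7 5 9)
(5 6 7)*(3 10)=(3 10)(5 6 7)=[0, 1, 2, 10, 4, 6, 7, 5, 8, 9, 3]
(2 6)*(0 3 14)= [3, 1, 6, 14, 4, 5, 2, 7, 8, 9, 10, 11, 12, 13, 0]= (0 3 14)(2 6)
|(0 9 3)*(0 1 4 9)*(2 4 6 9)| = |(1 6 9 3)(2 4)| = 4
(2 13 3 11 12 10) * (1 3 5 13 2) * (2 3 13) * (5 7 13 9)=(1 9 5 2 3 11 12 10)(7 13)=[0, 9, 3, 11, 4, 2, 6, 13, 8, 5, 1, 12, 10, 7]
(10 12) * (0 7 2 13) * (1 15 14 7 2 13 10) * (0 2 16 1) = (0 16 1 15 14 7 13 2 10 12) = [16, 15, 10, 3, 4, 5, 6, 13, 8, 9, 12, 11, 0, 2, 7, 14, 1]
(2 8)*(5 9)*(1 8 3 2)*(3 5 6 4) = [0, 8, 5, 2, 3, 9, 4, 7, 1, 6] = (1 8)(2 5 9 6 4 3)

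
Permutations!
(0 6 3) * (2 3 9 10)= (0 6 9 10 2 3)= [6, 1, 3, 0, 4, 5, 9, 7, 8, 10, 2]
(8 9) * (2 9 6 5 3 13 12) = (2 9 8 6 5 3 13 12) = [0, 1, 9, 13, 4, 3, 5, 7, 6, 8, 10, 11, 2, 12]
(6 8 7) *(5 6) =(5 6 8 7) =[0, 1, 2, 3, 4, 6, 8, 5, 7]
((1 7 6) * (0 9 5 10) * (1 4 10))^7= ((0 9 5 1 7 6 4 10))^7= (0 10 4 6 7 1 5 9)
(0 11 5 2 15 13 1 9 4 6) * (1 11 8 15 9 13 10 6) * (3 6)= (0 8 15 10 3 6)(1 13 11 5 2 9 4)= [8, 13, 9, 6, 1, 2, 0, 7, 15, 4, 3, 5, 12, 11, 14, 10]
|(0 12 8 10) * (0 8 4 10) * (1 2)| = |(0 12 4 10 8)(1 2)| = 10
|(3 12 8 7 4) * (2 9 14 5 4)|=9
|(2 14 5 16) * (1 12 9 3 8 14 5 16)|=9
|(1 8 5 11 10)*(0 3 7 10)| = |(0 3 7 10 1 8 5 11)| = 8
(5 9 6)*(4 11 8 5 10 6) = (4 11 8 5 9)(6 10) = [0, 1, 2, 3, 11, 9, 10, 7, 5, 4, 6, 8]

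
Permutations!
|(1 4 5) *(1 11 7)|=|(1 4 5 11 7)|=5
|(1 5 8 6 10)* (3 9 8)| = 7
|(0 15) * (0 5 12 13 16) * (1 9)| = |(0 15 5 12 13 16)(1 9)| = 6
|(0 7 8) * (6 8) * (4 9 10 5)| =4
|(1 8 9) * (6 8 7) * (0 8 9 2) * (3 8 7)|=8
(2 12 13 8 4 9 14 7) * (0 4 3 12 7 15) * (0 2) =[4, 1, 7, 12, 9, 5, 6, 0, 3, 14, 10, 11, 13, 8, 15, 2] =(0 4 9 14 15 2 7)(3 12 13 8)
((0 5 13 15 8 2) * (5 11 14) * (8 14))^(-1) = (0 2 8 11)(5 14 15 13)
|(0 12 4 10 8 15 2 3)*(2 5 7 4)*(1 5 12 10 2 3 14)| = 6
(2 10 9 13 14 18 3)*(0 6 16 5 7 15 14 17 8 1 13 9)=[6, 13, 10, 2, 4, 7, 16, 15, 1, 9, 0, 11, 12, 17, 18, 14, 5, 8, 3]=(0 6 16 5 7 15 14 18 3 2 10)(1 13 17 8)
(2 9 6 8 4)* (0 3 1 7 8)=[3, 7, 9, 1, 2, 5, 0, 8, 4, 6]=(0 3 1 7 8 4 2 9 6)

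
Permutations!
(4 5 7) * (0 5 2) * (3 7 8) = (0 5 8 3 7 4 2) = [5, 1, 0, 7, 2, 8, 6, 4, 3]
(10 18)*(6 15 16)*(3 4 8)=(3 4 8)(6 15 16)(10 18)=[0, 1, 2, 4, 8, 5, 15, 7, 3, 9, 18, 11, 12, 13, 14, 16, 6, 17, 10]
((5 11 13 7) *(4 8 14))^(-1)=(4 14 8)(5 7 13 11)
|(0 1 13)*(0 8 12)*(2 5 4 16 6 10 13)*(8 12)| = |(0 1 2 5 4 16 6 10 13 12)| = 10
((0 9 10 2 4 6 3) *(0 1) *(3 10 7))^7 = (0 7 1 9 3)(2 10 6 4)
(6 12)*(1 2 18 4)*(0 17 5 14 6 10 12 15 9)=(0 17 5 14 6 15 9)(1 2 18 4)(10 12)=[17, 2, 18, 3, 1, 14, 15, 7, 8, 0, 12, 11, 10, 13, 6, 9, 16, 5, 4]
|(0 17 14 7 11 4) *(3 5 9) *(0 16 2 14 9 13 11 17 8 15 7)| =|(0 8 15 7 17 9 3 5 13 11 4 16 2 14)| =14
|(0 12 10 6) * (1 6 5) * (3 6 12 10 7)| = 8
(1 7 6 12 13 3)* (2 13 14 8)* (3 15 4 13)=(1 7 6 12 14 8 2 3)(4 13 15)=[0, 7, 3, 1, 13, 5, 12, 6, 2, 9, 10, 11, 14, 15, 8, 4]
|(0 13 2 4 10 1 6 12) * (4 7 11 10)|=|(0 13 2 7 11 10 1 6 12)|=9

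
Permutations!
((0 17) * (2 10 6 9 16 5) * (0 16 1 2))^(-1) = (0 5 16 17)(1 9 6 10 2)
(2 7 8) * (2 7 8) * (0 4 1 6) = (0 4 1 6)(2 8 7) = [4, 6, 8, 3, 1, 5, 0, 2, 7]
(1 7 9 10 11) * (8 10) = (1 7 9 8 10 11) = [0, 7, 2, 3, 4, 5, 6, 9, 10, 8, 11, 1]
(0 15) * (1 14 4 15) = [1, 14, 2, 3, 15, 5, 6, 7, 8, 9, 10, 11, 12, 13, 4, 0] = (0 1 14 4 15)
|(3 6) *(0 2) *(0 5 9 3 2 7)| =10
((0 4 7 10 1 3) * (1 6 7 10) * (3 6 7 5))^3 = ((0 4 10 7 1 6 5 3))^3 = (0 7 5 4 1 3 10 6)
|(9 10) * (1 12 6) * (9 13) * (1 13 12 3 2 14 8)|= 5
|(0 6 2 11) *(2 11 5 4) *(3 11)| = |(0 6 3 11)(2 5 4)| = 12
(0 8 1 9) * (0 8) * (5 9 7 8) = (1 7 8)(5 9) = [0, 7, 2, 3, 4, 9, 6, 8, 1, 5]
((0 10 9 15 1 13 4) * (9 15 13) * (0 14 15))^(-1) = ((0 10)(1 9 13 4 14 15))^(-1) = (0 10)(1 15 14 4 13 9)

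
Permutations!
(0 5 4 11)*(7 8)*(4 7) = (0 5 7 8 4 11) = [5, 1, 2, 3, 11, 7, 6, 8, 4, 9, 10, 0]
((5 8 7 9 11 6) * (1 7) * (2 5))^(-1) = (1 8 5 2 6 11 9 7)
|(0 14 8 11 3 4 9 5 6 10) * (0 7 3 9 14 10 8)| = |(0 10 7 3 4 14)(5 6 8 11 9)| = 30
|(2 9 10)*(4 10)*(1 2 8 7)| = 7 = |(1 2 9 4 10 8 7)|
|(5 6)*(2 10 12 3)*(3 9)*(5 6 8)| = 10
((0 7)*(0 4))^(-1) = (0 4 7)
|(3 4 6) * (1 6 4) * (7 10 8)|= |(1 6 3)(7 10 8)|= 3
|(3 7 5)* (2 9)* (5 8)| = 4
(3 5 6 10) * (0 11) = (0 11)(3 5 6 10) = [11, 1, 2, 5, 4, 6, 10, 7, 8, 9, 3, 0]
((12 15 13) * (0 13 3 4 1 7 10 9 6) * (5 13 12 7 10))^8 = (0 6 9 10 1 4 3 15 12)(5 7 13)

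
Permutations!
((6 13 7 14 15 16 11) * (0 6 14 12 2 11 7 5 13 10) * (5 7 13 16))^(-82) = ((0 6 10)(2 11 14 15 5 16 13 7 12))^(-82) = (0 10 6)(2 12 7 13 16 5 15 14 11)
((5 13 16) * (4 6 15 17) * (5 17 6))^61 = ((4 5 13 16 17)(6 15))^61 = (4 5 13 16 17)(6 15)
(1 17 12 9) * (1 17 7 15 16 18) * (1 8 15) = [0, 7, 2, 3, 4, 5, 6, 1, 15, 17, 10, 11, 9, 13, 14, 16, 18, 12, 8] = (1 7)(8 15 16 18)(9 17 12)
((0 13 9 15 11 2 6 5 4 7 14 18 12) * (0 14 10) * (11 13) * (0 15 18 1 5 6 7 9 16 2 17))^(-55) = ((0 11 17)(1 5 4 9 18 12 14)(2 7 10 15 13 16))^(-55) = (0 17 11)(1 5 4 9 18 12 14)(2 16 13 15 10 7)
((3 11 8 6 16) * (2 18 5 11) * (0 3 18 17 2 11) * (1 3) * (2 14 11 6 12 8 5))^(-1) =((0 1 3 6 16 18 2 17 14 11 5)(8 12))^(-1) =(0 5 11 14 17 2 18 16 6 3 1)(8 12)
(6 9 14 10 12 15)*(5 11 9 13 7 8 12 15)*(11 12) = (5 12)(6 13 7 8 11 9 14 10 15) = [0, 1, 2, 3, 4, 12, 13, 8, 11, 14, 15, 9, 5, 7, 10, 6]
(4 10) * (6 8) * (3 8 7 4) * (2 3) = [0, 1, 3, 8, 10, 5, 7, 4, 6, 9, 2] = (2 3 8 6 7 4 10)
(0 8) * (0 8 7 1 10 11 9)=(0 7 1 10 11 9)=[7, 10, 2, 3, 4, 5, 6, 1, 8, 0, 11, 9]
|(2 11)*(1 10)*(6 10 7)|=|(1 7 6 10)(2 11)|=4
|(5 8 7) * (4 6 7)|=5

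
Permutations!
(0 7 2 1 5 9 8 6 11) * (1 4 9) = (0 7 2 4 9 8 6 11)(1 5) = [7, 5, 4, 3, 9, 1, 11, 2, 6, 8, 10, 0]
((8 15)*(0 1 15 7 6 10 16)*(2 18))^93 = (0 6 15 16 7 1 10 8)(2 18)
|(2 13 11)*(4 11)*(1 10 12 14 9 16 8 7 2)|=12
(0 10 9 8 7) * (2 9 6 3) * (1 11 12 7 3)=(0 10 6 1 11 12 7)(2 9 8 3)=[10, 11, 9, 2, 4, 5, 1, 0, 3, 8, 6, 12, 7]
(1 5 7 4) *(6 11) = (1 5 7 4)(6 11) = [0, 5, 2, 3, 1, 7, 11, 4, 8, 9, 10, 6]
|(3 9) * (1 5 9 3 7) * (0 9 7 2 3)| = 12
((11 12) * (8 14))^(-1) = ((8 14)(11 12))^(-1) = (8 14)(11 12)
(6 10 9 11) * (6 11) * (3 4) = [0, 1, 2, 4, 3, 5, 10, 7, 8, 6, 9, 11] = (11)(3 4)(6 10 9)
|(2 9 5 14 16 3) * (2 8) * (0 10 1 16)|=10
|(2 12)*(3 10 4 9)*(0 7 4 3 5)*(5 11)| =6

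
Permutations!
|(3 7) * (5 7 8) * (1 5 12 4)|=|(1 5 7 3 8 12 4)|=7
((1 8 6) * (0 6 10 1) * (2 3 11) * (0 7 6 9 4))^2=(0 4 9)(1 10 8)(2 11 3)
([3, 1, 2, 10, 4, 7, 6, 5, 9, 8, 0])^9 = [0, 1, 2, 3, 4, 7, 6, 5, 9, 8, 10]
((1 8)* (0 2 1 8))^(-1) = ((8)(0 2 1))^(-1) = (8)(0 1 2)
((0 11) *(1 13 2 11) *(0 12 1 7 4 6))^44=((0 7 4 6)(1 13 2 11 12))^44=(1 12 11 2 13)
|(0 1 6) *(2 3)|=6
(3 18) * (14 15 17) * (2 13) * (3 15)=(2 13)(3 18 15 17 14)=[0, 1, 13, 18, 4, 5, 6, 7, 8, 9, 10, 11, 12, 2, 3, 17, 16, 14, 15]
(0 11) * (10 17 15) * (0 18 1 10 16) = [11, 10, 2, 3, 4, 5, 6, 7, 8, 9, 17, 18, 12, 13, 14, 16, 0, 15, 1] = (0 11 18 1 10 17 15 16)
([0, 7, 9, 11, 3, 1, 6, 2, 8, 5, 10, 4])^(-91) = (1 5 9 2 7)(3 4 11)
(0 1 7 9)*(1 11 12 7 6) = (0 11 12 7 9)(1 6) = [11, 6, 2, 3, 4, 5, 1, 9, 8, 0, 10, 12, 7]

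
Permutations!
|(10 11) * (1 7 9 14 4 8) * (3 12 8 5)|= 18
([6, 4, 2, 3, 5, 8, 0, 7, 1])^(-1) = [6, 8, 2, 3, 1, 4, 0, 7, 5]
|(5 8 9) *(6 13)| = 6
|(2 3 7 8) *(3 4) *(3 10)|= 6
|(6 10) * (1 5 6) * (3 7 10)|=6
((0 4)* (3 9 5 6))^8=((0 4)(3 9 5 6))^8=(9)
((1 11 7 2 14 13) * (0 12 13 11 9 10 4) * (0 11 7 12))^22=(1 9 10 4 11 12 13)(2 14 7)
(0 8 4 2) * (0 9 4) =[8, 1, 9, 3, 2, 5, 6, 7, 0, 4] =(0 8)(2 9 4)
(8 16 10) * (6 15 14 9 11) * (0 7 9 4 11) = (0 7 9)(4 11 6 15 14)(8 16 10) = [7, 1, 2, 3, 11, 5, 15, 9, 16, 0, 8, 6, 12, 13, 4, 14, 10]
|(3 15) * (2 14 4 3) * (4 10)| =6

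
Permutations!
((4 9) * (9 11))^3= (11)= ((4 11 9))^3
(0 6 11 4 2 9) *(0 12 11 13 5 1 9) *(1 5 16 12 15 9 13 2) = [6, 13, 0, 3, 1, 5, 2, 7, 8, 15, 10, 4, 11, 16, 14, 9, 12] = (0 6 2)(1 13 16 12 11 4)(9 15)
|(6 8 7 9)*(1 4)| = 4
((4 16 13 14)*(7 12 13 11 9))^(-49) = ((4 16 11 9 7 12 13 14))^(-49) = (4 14 13 12 7 9 11 16)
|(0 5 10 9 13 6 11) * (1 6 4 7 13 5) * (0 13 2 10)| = 11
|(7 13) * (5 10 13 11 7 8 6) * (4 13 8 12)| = 12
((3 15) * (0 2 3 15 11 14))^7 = (15)(0 3 14 2 11)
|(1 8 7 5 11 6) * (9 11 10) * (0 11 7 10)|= |(0 11 6 1 8 10 9 7 5)|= 9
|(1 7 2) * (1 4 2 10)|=|(1 7 10)(2 4)|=6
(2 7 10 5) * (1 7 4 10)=[0, 7, 4, 3, 10, 2, 6, 1, 8, 9, 5]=(1 7)(2 4 10 5)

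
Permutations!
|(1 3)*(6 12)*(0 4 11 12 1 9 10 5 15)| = 11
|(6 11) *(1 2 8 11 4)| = |(1 2 8 11 6 4)| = 6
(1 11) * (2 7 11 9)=(1 9 2 7 11)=[0, 9, 7, 3, 4, 5, 6, 11, 8, 2, 10, 1]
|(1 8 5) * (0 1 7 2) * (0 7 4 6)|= 6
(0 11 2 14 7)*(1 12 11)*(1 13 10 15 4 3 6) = (0 13 10 15 4 3 6 1 12 11 2 14 7) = [13, 12, 14, 6, 3, 5, 1, 0, 8, 9, 15, 2, 11, 10, 7, 4]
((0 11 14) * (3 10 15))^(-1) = (0 14 11)(3 15 10)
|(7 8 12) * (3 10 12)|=|(3 10 12 7 8)|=5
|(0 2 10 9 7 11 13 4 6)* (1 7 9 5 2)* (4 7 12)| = 15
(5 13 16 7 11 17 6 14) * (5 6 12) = (5 13 16 7 11 17 12)(6 14) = [0, 1, 2, 3, 4, 13, 14, 11, 8, 9, 10, 17, 5, 16, 6, 15, 7, 12]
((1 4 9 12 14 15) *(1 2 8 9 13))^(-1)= (1 13 4)(2 15 14 12 9 8)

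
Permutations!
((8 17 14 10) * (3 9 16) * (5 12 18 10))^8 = (3 16 9)(5 12 18 10 8 17 14)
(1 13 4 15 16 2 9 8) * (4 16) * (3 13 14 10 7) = (1 14 10 7 3 13 16 2 9 8)(4 15) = [0, 14, 9, 13, 15, 5, 6, 3, 1, 8, 7, 11, 12, 16, 10, 4, 2]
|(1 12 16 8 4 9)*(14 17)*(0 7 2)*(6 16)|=42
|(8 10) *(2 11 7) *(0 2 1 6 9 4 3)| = |(0 2 11 7 1 6 9 4 3)(8 10)| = 18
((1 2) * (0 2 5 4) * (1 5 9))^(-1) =(0 4 5 2)(1 9)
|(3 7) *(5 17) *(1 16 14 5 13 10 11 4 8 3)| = |(1 16 14 5 17 13 10 11 4 8 3 7)| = 12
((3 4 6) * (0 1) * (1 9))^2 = ((0 9 1)(3 4 6))^2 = (0 1 9)(3 6 4)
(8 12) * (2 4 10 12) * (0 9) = [9, 1, 4, 3, 10, 5, 6, 7, 2, 0, 12, 11, 8] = (0 9)(2 4 10 12 8)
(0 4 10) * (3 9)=(0 4 10)(3 9)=[4, 1, 2, 9, 10, 5, 6, 7, 8, 3, 0]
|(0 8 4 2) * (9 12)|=|(0 8 4 2)(9 12)|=4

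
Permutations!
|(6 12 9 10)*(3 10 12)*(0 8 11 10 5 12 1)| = 10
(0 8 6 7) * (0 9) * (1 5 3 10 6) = (0 8 1 5 3 10 6 7 9) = [8, 5, 2, 10, 4, 3, 7, 9, 1, 0, 6]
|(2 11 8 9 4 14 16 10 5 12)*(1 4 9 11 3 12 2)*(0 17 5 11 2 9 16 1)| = 33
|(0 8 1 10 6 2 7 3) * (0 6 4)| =20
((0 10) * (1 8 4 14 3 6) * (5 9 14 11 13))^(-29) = (0 10)(1 8 4 11 13 5 9 14 3 6)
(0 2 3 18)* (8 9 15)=(0 2 3 18)(8 9 15)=[2, 1, 3, 18, 4, 5, 6, 7, 9, 15, 10, 11, 12, 13, 14, 8, 16, 17, 0]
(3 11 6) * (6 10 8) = (3 11 10 8 6) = [0, 1, 2, 11, 4, 5, 3, 7, 6, 9, 8, 10]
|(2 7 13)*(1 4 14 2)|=6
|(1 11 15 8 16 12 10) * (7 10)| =|(1 11 15 8 16 12 7 10)| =8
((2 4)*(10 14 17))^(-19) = (2 4)(10 17 14)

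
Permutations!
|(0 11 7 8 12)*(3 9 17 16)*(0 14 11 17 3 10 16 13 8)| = 8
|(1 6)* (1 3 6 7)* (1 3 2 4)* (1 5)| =7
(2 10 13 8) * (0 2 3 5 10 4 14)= (0 2 4 14)(3 5 10 13 8)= [2, 1, 4, 5, 14, 10, 6, 7, 3, 9, 13, 11, 12, 8, 0]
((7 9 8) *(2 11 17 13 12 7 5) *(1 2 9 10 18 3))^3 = ((1 2 11 17 13 12 7 10 18 3)(5 9 8))^3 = (1 17 7 3 11 12 18 2 13 10)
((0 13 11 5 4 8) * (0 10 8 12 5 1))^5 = (0 13 11 1)(4 5 12)(8 10)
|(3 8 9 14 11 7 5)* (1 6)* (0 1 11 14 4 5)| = |(14)(0 1 6 11 7)(3 8 9 4 5)| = 5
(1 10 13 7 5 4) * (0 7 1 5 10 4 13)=(0 7 10)(1 4 5 13)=[7, 4, 2, 3, 5, 13, 6, 10, 8, 9, 0, 11, 12, 1]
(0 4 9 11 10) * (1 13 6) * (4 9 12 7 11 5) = [9, 13, 2, 3, 12, 4, 1, 11, 8, 5, 0, 10, 7, 6] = (0 9 5 4 12 7 11 10)(1 13 6)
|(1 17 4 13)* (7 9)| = |(1 17 4 13)(7 9)| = 4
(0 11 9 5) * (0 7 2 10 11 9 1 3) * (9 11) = (0 11 1 3)(2 10 9 5 7) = [11, 3, 10, 0, 4, 7, 6, 2, 8, 5, 9, 1]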